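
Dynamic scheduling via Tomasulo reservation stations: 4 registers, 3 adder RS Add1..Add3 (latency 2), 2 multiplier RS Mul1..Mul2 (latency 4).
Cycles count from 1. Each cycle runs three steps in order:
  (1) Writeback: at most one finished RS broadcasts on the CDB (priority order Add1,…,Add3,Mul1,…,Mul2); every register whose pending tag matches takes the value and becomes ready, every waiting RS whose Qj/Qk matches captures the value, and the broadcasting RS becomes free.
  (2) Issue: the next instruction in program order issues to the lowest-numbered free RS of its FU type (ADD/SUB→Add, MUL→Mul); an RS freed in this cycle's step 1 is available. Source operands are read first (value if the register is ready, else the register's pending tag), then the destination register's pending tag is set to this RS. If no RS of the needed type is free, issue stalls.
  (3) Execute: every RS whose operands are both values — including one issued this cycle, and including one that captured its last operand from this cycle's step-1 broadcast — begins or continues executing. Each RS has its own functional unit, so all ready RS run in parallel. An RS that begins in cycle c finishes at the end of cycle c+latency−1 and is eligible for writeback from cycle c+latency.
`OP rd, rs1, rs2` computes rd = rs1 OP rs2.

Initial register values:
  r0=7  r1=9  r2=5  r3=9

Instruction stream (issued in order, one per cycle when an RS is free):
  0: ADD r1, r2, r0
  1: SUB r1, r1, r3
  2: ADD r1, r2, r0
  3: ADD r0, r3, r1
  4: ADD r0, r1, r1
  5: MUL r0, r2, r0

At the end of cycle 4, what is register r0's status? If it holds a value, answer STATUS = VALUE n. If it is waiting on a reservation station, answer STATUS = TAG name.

  c1: issue ADD r1<-Add1  regs: r0:7,r1:Add1,r2:5,r3:9
  c2: issue SUB r1<-Add2  regs: r0:7,r1:Add2,r2:5,r3:9
  c3: CDB Add1=12; issue ADD r1<-Add1  regs: r0:7,r1:Add1,r2:5,r3:9
  c4: issue ADD r0<-Add3  regs: r0:Add3,r1:Add1,r2:5,r3:9

STATUS = TAG Add3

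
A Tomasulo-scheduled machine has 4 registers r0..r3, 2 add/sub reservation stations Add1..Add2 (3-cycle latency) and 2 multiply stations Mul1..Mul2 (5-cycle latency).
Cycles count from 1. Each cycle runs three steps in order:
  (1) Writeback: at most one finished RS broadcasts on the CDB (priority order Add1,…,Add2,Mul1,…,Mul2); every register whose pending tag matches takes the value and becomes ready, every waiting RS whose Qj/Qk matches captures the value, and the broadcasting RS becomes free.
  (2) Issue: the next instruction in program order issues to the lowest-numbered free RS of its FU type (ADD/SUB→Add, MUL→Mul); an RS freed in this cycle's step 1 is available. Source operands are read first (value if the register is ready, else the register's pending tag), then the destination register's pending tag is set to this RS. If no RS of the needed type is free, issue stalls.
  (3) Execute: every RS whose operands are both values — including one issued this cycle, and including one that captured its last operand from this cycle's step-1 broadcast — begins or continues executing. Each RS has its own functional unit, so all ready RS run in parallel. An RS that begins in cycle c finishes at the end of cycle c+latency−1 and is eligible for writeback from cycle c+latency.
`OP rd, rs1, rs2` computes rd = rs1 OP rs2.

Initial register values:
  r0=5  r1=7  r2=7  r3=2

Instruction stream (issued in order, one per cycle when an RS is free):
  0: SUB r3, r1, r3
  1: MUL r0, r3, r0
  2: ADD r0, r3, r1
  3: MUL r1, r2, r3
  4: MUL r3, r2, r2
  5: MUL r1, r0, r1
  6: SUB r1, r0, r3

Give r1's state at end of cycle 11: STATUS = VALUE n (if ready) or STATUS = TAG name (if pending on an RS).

STATUS = TAG Add1

  c1: issue SUB r3<-Add1  regs: r0:5,r1:7,r2:7,r3:Add1
  c2: issue MUL r0<-Mul1  regs: r0:Mul1,r1:7,r2:7,r3:Add1
  c3: issue ADD r0<-Add2  regs: r0:Add2,r1:7,r2:7,r3:Add1
  c4: CDB Add1=5; issue MUL r1<-Mul2  regs: r0:Add2,r1:Mul2,r2:7,r3:5
  c5: stall  regs: r0:Add2,r1:Mul2,r2:7,r3:5
  c6: stall  regs: r0:Add2,r1:Mul2,r2:7,r3:5
  c7: CDB Add2=12; stall  regs: r0:12,r1:Mul2,r2:7,r3:5
  c8: stall  regs: r0:12,r1:Mul2,r2:7,r3:5
  c9: CDB Mul1=25; issue MUL r3<-Mul1  regs: r0:12,r1:Mul2,r2:7,r3:Mul1
  c10: CDB Mul2=35; issue MUL r1<-Mul2  regs: r0:12,r1:Mul2,r2:7,r3:Mul1
  c11: issue SUB r1<-Add1  regs: r0:12,r1:Add1,r2:7,r3:Mul1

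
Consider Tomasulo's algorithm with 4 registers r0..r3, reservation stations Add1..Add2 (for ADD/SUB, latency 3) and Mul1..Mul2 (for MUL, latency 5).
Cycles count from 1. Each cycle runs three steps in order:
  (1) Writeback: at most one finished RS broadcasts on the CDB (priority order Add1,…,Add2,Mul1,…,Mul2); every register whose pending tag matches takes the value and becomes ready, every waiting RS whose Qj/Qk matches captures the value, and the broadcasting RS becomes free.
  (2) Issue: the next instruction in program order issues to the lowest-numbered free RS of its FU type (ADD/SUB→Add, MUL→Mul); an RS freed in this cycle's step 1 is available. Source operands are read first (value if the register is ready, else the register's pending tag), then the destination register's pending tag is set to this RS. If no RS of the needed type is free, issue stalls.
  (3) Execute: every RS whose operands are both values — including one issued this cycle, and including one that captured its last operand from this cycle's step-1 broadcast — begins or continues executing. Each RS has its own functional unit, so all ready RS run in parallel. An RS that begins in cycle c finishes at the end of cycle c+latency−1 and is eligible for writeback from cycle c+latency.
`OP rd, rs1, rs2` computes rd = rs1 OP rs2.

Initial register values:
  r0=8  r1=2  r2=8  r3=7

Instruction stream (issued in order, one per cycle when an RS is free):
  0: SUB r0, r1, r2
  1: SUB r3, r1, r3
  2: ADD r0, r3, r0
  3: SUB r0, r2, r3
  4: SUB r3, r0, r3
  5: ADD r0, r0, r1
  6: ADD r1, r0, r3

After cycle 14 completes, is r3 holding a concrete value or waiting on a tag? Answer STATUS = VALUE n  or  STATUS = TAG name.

cycle 1: issue SUB r0<-Add1 // r0:Add1,r1:2,r2:8,r3:7
cycle 2: issue SUB r3<-Add2 // r0:Add1,r1:2,r2:8,r3:Add2
cycle 3: stall // r0:Add1,r1:2,r2:8,r3:Add2
cycle 4: CDB Add1=-6; issue ADD r0<-Add1 // r0:Add1,r1:2,r2:8,r3:Add2
cycle 5: CDB Add2=-5; issue SUB r0<-Add2 // r0:Add2,r1:2,r2:8,r3:-5
cycle 6: stall // r0:Add2,r1:2,r2:8,r3:-5
cycle 7: stall // r0:Add2,r1:2,r2:8,r3:-5
cycle 8: CDB Add1=-11; issue SUB r3<-Add1 // r0:Add2,r1:2,r2:8,r3:Add1
cycle 9: CDB Add2=13; issue ADD r0<-Add2 // r0:Add2,r1:2,r2:8,r3:Add1
cycle 10: stall // r0:Add2,r1:2,r2:8,r3:Add1
cycle 11: stall // r0:Add2,r1:2,r2:8,r3:Add1
cycle 12: CDB Add1=18; issue ADD r1<-Add1 // r0:Add2,r1:Add1,r2:8,r3:18
cycle 13: CDB Add2=15 // r0:15,r1:Add1,r2:8,r3:18
cycle 14: - // r0:15,r1:Add1,r2:8,r3:18

STATUS = VALUE 18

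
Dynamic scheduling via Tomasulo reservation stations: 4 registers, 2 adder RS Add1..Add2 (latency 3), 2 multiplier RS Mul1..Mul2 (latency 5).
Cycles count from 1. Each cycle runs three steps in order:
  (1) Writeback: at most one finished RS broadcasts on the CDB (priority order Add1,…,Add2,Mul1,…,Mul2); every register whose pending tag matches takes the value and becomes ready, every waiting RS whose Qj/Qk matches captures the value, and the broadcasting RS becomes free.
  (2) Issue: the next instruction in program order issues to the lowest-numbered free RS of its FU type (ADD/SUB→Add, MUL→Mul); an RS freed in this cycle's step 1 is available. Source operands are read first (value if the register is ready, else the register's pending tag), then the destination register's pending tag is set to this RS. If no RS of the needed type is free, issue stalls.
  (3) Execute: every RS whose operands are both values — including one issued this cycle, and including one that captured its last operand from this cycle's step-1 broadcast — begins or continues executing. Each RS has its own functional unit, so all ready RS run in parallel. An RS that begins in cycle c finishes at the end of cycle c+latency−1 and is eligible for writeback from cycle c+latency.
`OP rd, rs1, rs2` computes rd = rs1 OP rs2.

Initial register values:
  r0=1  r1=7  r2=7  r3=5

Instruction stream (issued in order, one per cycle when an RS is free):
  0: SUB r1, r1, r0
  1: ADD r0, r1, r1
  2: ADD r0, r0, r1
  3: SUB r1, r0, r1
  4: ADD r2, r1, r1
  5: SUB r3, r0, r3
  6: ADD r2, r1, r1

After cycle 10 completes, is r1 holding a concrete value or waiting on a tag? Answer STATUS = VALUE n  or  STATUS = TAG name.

c1: issue SUB r1<-Add1 | r0:1,r1:Add1,r2:7,r3:5
c2: issue ADD r0<-Add2 | r0:Add2,r1:Add1,r2:7,r3:5
c3: stall | r0:Add2,r1:Add1,r2:7,r3:5
c4: CDB Add1=6; issue ADD r0<-Add1 | r0:Add1,r1:6,r2:7,r3:5
c5: stall | r0:Add1,r1:6,r2:7,r3:5
c6: stall | r0:Add1,r1:6,r2:7,r3:5
c7: CDB Add2=12; issue SUB r1<-Add2 | r0:Add1,r1:Add2,r2:7,r3:5
c8: stall | r0:Add1,r1:Add2,r2:7,r3:5
c9: stall | r0:Add1,r1:Add2,r2:7,r3:5
c10: CDB Add1=18; issue ADD r2<-Add1 | r0:18,r1:Add2,r2:Add1,r3:5

STATUS = TAG Add2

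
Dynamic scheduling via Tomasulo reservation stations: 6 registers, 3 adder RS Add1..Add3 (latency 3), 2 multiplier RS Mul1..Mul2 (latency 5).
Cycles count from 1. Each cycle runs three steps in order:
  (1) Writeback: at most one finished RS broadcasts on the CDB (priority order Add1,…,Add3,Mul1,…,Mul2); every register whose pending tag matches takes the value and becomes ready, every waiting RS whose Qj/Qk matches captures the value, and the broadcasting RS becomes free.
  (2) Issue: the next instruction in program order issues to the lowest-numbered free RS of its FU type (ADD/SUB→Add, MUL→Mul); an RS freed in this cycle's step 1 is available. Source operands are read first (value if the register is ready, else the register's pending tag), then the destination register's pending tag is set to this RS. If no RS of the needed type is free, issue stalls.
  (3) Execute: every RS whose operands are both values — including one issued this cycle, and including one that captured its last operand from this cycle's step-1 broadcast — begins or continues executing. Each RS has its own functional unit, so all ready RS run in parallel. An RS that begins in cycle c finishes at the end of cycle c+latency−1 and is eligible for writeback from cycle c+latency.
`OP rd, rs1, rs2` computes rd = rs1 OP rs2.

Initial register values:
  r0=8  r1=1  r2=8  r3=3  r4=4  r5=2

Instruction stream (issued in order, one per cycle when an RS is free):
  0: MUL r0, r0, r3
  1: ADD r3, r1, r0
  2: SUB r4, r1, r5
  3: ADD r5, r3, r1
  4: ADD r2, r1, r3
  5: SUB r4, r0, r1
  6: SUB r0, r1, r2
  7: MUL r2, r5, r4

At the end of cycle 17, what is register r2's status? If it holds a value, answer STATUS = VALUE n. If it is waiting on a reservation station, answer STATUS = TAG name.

STATUS = TAG Mul1

c1: issue MUL r0<-Mul1 | r0:Mul1,r1:1,r2:8,r3:3,r4:4,r5:2
c2: issue ADD r3<-Add1 | r0:Mul1,r1:1,r2:8,r3:Add1,r4:4,r5:2
c3: issue SUB r4<-Add2 | r0:Mul1,r1:1,r2:8,r3:Add1,r4:Add2,r5:2
c4: issue ADD r5<-Add3 | r0:Mul1,r1:1,r2:8,r3:Add1,r4:Add2,r5:Add3
c5: stall | r0:Mul1,r1:1,r2:8,r3:Add1,r4:Add2,r5:Add3
c6: CDB Add2=-1; issue ADD r2<-Add2 | r0:Mul1,r1:1,r2:Add2,r3:Add1,r4:-1,r5:Add3
c7: CDB Mul1=24; stall | r0:24,r1:1,r2:Add2,r3:Add1,r4:-1,r5:Add3
c8: stall | r0:24,r1:1,r2:Add2,r3:Add1,r4:-1,r5:Add3
c9: stall | r0:24,r1:1,r2:Add2,r3:Add1,r4:-1,r5:Add3
c10: CDB Add1=25; issue SUB r4<-Add1 | r0:24,r1:1,r2:Add2,r3:25,r4:Add1,r5:Add3
c11: stall | r0:24,r1:1,r2:Add2,r3:25,r4:Add1,r5:Add3
c12: stall | r0:24,r1:1,r2:Add2,r3:25,r4:Add1,r5:Add3
c13: CDB Add1=23; issue SUB r0<-Add1 | r0:Add1,r1:1,r2:Add2,r3:25,r4:23,r5:Add3
c14: CDB Add2=26; issue MUL r2<-Mul1 | r0:Add1,r1:1,r2:Mul1,r3:25,r4:23,r5:Add3
c15: CDB Add3=26 | r0:Add1,r1:1,r2:Mul1,r3:25,r4:23,r5:26
c16: - | r0:Add1,r1:1,r2:Mul1,r3:25,r4:23,r5:26
c17: CDB Add1=-25 | r0:-25,r1:1,r2:Mul1,r3:25,r4:23,r5:26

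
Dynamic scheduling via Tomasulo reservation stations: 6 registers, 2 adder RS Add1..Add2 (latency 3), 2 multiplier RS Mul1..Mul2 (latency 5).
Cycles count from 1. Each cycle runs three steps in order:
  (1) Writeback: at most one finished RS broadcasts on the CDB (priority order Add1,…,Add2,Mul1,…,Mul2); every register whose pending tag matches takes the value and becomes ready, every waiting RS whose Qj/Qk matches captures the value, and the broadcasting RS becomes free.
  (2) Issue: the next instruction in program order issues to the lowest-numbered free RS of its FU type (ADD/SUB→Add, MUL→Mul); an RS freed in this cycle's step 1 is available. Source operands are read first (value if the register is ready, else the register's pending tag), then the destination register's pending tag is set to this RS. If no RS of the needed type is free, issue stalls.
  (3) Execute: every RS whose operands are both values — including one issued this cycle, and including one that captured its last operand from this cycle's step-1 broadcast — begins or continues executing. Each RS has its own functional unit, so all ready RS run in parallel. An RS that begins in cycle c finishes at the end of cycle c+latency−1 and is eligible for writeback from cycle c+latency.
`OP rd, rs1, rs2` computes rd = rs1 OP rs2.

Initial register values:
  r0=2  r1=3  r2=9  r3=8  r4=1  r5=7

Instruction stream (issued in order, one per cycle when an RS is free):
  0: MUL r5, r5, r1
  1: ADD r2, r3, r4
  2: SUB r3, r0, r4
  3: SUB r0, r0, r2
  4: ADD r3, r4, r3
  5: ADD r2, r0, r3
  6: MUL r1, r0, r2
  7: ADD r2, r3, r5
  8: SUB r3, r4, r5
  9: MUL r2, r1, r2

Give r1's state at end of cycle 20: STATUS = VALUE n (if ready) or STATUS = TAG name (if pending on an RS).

STATUS = VALUE 35

cycle 1: issue MUL r5<-Mul1 // r0:2,r1:3,r2:9,r3:8,r4:1,r5:Mul1
cycle 2: issue ADD r2<-Add1 // r0:2,r1:3,r2:Add1,r3:8,r4:1,r5:Mul1
cycle 3: issue SUB r3<-Add2 // r0:2,r1:3,r2:Add1,r3:Add2,r4:1,r5:Mul1
cycle 4: stall // r0:2,r1:3,r2:Add1,r3:Add2,r4:1,r5:Mul1
cycle 5: CDB Add1=9; issue SUB r0<-Add1 // r0:Add1,r1:3,r2:9,r3:Add2,r4:1,r5:Mul1
cycle 6: CDB Add2=1; issue ADD r3<-Add2 // r0:Add1,r1:3,r2:9,r3:Add2,r4:1,r5:Mul1
cycle 7: CDB Mul1=21; stall // r0:Add1,r1:3,r2:9,r3:Add2,r4:1,r5:21
cycle 8: CDB Add1=-7; issue ADD r2<-Add1 // r0:-7,r1:3,r2:Add1,r3:Add2,r4:1,r5:21
cycle 9: CDB Add2=2; issue MUL r1<-Mul1 // r0:-7,r1:Mul1,r2:Add1,r3:2,r4:1,r5:21
cycle 10: issue ADD r2<-Add2 // r0:-7,r1:Mul1,r2:Add2,r3:2,r4:1,r5:21
cycle 11: stall // r0:-7,r1:Mul1,r2:Add2,r3:2,r4:1,r5:21
cycle 12: CDB Add1=-5; issue SUB r3<-Add1 // r0:-7,r1:Mul1,r2:Add2,r3:Add1,r4:1,r5:21
cycle 13: CDB Add2=23; issue MUL r2<-Mul2 // r0:-7,r1:Mul1,r2:Mul2,r3:Add1,r4:1,r5:21
cycle 14: - // r0:-7,r1:Mul1,r2:Mul2,r3:Add1,r4:1,r5:21
cycle 15: CDB Add1=-20 // r0:-7,r1:Mul1,r2:Mul2,r3:-20,r4:1,r5:21
cycle 16: - // r0:-7,r1:Mul1,r2:Mul2,r3:-20,r4:1,r5:21
cycle 17: CDB Mul1=35 // r0:-7,r1:35,r2:Mul2,r3:-20,r4:1,r5:21
cycle 18: - // r0:-7,r1:35,r2:Mul2,r3:-20,r4:1,r5:21
cycle 19: - // r0:-7,r1:35,r2:Mul2,r3:-20,r4:1,r5:21
cycle 20: - // r0:-7,r1:35,r2:Mul2,r3:-20,r4:1,r5:21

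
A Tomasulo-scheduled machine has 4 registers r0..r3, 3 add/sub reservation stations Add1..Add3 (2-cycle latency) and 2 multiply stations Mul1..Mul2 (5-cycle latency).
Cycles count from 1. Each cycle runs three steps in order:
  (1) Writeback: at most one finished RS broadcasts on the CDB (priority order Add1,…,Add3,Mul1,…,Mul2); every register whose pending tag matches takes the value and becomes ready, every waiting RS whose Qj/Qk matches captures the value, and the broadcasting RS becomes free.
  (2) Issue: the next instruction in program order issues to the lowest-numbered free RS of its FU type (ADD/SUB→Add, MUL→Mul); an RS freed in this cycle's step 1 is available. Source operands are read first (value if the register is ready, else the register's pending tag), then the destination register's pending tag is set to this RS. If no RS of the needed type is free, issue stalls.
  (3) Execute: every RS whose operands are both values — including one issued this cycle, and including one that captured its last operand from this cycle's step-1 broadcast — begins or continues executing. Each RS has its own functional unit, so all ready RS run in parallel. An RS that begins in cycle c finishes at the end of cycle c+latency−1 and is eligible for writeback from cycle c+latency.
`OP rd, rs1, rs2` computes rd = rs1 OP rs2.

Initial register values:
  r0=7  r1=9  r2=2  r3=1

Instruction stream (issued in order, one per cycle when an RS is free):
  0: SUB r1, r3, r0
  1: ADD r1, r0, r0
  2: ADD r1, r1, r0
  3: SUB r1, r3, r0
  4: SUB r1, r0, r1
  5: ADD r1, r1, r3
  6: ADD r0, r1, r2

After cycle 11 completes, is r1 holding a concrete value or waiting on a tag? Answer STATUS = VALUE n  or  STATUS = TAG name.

STATUS = VALUE 14

cycle 1: issue SUB r1<-Add1 // r0:7,r1:Add1,r2:2,r3:1
cycle 2: issue ADD r1<-Add2 // r0:7,r1:Add2,r2:2,r3:1
cycle 3: CDB Add1=-6; issue ADD r1<-Add1 // r0:7,r1:Add1,r2:2,r3:1
cycle 4: CDB Add2=14; issue SUB r1<-Add2 // r0:7,r1:Add2,r2:2,r3:1
cycle 5: issue SUB r1<-Add3 // r0:7,r1:Add3,r2:2,r3:1
cycle 6: CDB Add1=21; issue ADD r1<-Add1 // r0:7,r1:Add1,r2:2,r3:1
cycle 7: CDB Add2=-6; issue ADD r0<-Add2 // r0:Add2,r1:Add1,r2:2,r3:1
cycle 8: - // r0:Add2,r1:Add1,r2:2,r3:1
cycle 9: CDB Add3=13 // r0:Add2,r1:Add1,r2:2,r3:1
cycle 10: - // r0:Add2,r1:Add1,r2:2,r3:1
cycle 11: CDB Add1=14 // r0:Add2,r1:14,r2:2,r3:1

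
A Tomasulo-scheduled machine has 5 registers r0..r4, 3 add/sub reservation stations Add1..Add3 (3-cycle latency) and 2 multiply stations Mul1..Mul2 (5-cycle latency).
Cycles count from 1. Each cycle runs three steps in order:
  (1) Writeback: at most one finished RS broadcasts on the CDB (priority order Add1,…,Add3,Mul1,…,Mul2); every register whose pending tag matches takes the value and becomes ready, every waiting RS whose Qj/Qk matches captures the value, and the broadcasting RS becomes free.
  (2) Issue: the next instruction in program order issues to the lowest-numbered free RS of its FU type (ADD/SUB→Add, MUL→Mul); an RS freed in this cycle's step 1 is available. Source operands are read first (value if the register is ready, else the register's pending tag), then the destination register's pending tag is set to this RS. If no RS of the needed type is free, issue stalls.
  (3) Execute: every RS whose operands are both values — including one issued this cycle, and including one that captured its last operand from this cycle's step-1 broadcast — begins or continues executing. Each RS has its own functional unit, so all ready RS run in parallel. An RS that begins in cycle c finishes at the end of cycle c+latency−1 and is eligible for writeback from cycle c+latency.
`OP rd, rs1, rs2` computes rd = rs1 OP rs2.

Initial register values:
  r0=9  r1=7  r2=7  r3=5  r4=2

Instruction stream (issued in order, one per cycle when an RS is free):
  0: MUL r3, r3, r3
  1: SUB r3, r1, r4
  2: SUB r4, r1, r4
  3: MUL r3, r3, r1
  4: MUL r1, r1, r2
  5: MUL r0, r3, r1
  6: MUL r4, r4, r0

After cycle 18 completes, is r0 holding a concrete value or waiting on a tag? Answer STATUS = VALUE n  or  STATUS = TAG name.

STATUS = VALUE 1715

cycle 1: issue MUL r3<-Mul1 // r0:9,r1:7,r2:7,r3:Mul1,r4:2
cycle 2: issue SUB r3<-Add1 // r0:9,r1:7,r2:7,r3:Add1,r4:2
cycle 3: issue SUB r4<-Add2 // r0:9,r1:7,r2:7,r3:Add1,r4:Add2
cycle 4: issue MUL r3<-Mul2 // r0:9,r1:7,r2:7,r3:Mul2,r4:Add2
cycle 5: CDB Add1=5; stall // r0:9,r1:7,r2:7,r3:Mul2,r4:Add2
cycle 6: CDB Add2=5; stall // r0:9,r1:7,r2:7,r3:Mul2,r4:5
cycle 7: CDB Mul1=25; issue MUL r1<-Mul1 // r0:9,r1:Mul1,r2:7,r3:Mul2,r4:5
cycle 8: stall // r0:9,r1:Mul1,r2:7,r3:Mul2,r4:5
cycle 9: stall // r0:9,r1:Mul1,r2:7,r3:Mul2,r4:5
cycle 10: CDB Mul2=35; issue MUL r0<-Mul2 // r0:Mul2,r1:Mul1,r2:7,r3:35,r4:5
cycle 11: stall // r0:Mul2,r1:Mul1,r2:7,r3:35,r4:5
cycle 12: CDB Mul1=49; issue MUL r4<-Mul1 // r0:Mul2,r1:49,r2:7,r3:35,r4:Mul1
cycle 13: - // r0:Mul2,r1:49,r2:7,r3:35,r4:Mul1
cycle 14: - // r0:Mul2,r1:49,r2:7,r3:35,r4:Mul1
cycle 15: - // r0:Mul2,r1:49,r2:7,r3:35,r4:Mul1
cycle 16: - // r0:Mul2,r1:49,r2:7,r3:35,r4:Mul1
cycle 17: CDB Mul2=1715 // r0:1715,r1:49,r2:7,r3:35,r4:Mul1
cycle 18: - // r0:1715,r1:49,r2:7,r3:35,r4:Mul1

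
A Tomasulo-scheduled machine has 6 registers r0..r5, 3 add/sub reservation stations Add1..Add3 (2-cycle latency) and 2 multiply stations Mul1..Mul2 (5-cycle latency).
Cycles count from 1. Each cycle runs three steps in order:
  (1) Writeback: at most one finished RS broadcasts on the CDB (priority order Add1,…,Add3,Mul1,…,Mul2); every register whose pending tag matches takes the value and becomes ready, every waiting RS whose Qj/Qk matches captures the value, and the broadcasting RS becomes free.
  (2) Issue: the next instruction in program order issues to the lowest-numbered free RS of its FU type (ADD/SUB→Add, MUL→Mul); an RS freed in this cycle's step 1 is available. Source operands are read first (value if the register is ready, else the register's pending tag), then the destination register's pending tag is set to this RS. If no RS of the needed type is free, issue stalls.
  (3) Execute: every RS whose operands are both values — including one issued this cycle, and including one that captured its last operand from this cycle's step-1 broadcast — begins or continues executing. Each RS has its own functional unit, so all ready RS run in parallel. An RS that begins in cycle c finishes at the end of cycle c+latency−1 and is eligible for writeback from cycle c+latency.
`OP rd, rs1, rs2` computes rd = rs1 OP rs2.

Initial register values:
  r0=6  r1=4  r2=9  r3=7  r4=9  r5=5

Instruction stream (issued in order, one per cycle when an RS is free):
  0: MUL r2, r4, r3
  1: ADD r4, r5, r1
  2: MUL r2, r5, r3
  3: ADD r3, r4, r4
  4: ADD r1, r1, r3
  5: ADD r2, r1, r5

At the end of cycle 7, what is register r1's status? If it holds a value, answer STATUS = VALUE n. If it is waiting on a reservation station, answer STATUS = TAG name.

STATUS = TAG Add2

cycle 1: issue MUL r2<-Mul1 // r0:6,r1:4,r2:Mul1,r3:7,r4:9,r5:5
cycle 2: issue ADD r4<-Add1 // r0:6,r1:4,r2:Mul1,r3:7,r4:Add1,r5:5
cycle 3: issue MUL r2<-Mul2 // r0:6,r1:4,r2:Mul2,r3:7,r4:Add1,r5:5
cycle 4: CDB Add1=9; issue ADD r3<-Add1 // r0:6,r1:4,r2:Mul2,r3:Add1,r4:9,r5:5
cycle 5: issue ADD r1<-Add2 // r0:6,r1:Add2,r2:Mul2,r3:Add1,r4:9,r5:5
cycle 6: CDB Add1=18; issue ADD r2<-Add1 // r0:6,r1:Add2,r2:Add1,r3:18,r4:9,r5:5
cycle 7: CDB Mul1=63 // r0:6,r1:Add2,r2:Add1,r3:18,r4:9,r5:5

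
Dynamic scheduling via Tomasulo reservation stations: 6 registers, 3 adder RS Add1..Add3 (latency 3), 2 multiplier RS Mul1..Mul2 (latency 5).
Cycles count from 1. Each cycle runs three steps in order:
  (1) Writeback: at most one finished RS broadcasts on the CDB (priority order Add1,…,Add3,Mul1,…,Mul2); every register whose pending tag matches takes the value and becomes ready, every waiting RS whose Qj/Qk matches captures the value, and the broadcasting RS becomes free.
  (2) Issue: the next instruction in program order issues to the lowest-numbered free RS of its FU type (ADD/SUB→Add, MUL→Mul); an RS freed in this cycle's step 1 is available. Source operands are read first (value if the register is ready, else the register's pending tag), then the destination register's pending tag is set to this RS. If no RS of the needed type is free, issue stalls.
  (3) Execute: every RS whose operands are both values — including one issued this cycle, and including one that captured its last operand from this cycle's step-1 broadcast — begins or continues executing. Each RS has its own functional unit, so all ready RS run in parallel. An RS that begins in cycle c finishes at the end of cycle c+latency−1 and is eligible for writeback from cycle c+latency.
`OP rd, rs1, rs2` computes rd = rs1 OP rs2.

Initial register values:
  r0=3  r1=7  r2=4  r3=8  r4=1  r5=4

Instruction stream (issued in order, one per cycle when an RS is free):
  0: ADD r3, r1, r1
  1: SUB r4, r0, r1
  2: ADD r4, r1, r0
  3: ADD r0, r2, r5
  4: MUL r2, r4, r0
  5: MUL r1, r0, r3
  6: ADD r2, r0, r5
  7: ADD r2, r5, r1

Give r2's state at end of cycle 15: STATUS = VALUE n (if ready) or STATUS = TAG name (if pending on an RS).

  c1: issue ADD r3<-Add1  regs: r0:3,r1:7,r2:4,r3:Add1,r4:1,r5:4
  c2: issue SUB r4<-Add2  regs: r0:3,r1:7,r2:4,r3:Add1,r4:Add2,r5:4
  c3: issue ADD r4<-Add3  regs: r0:3,r1:7,r2:4,r3:Add1,r4:Add3,r5:4
  c4: CDB Add1=14; issue ADD r0<-Add1  regs: r0:Add1,r1:7,r2:4,r3:14,r4:Add3,r5:4
  c5: CDB Add2=-4; issue MUL r2<-Mul1  regs: r0:Add1,r1:7,r2:Mul1,r3:14,r4:Add3,r5:4
  c6: CDB Add3=10; issue MUL r1<-Mul2  regs: r0:Add1,r1:Mul2,r2:Mul1,r3:14,r4:10,r5:4
  c7: CDB Add1=8; issue ADD r2<-Add1  regs: r0:8,r1:Mul2,r2:Add1,r3:14,r4:10,r5:4
  c8: issue ADD r2<-Add2  regs: r0:8,r1:Mul2,r2:Add2,r3:14,r4:10,r5:4
  c9: -  regs: r0:8,r1:Mul2,r2:Add2,r3:14,r4:10,r5:4
  c10: CDB Add1=12  regs: r0:8,r1:Mul2,r2:Add2,r3:14,r4:10,r5:4
  c11: -  regs: r0:8,r1:Mul2,r2:Add2,r3:14,r4:10,r5:4
  c12: CDB Mul1=80  regs: r0:8,r1:Mul2,r2:Add2,r3:14,r4:10,r5:4
  c13: CDB Mul2=112  regs: r0:8,r1:112,r2:Add2,r3:14,r4:10,r5:4
  c14: -  regs: r0:8,r1:112,r2:Add2,r3:14,r4:10,r5:4
  c15: -  regs: r0:8,r1:112,r2:Add2,r3:14,r4:10,r5:4

STATUS = TAG Add2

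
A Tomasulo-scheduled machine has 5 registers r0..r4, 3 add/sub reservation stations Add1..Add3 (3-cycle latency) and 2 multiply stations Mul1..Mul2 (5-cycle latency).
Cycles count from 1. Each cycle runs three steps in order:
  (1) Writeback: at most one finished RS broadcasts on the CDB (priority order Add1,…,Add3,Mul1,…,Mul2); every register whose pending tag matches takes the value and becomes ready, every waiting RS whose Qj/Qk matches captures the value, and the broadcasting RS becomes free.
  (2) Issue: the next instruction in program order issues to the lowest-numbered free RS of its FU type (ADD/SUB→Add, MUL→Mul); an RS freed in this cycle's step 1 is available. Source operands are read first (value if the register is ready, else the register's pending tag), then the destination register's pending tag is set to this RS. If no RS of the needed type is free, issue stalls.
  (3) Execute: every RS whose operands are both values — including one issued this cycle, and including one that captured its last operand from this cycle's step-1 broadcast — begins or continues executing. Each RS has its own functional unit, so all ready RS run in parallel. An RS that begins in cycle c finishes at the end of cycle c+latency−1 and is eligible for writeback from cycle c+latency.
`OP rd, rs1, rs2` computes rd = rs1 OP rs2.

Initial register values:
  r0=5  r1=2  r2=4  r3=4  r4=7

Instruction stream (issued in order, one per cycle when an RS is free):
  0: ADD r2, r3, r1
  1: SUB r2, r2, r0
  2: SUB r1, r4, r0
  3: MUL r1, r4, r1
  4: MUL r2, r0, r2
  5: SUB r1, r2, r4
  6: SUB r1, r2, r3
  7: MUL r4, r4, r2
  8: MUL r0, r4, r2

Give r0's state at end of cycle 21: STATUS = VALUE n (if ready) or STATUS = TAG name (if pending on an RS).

STATUS = TAG Mul2

  c1: issue ADD r2<-Add1  regs: r0:5,r1:2,r2:Add1,r3:4,r4:7
  c2: issue SUB r2<-Add2  regs: r0:5,r1:2,r2:Add2,r3:4,r4:7
  c3: issue SUB r1<-Add3  regs: r0:5,r1:Add3,r2:Add2,r3:4,r4:7
  c4: CDB Add1=6; issue MUL r1<-Mul1  regs: r0:5,r1:Mul1,r2:Add2,r3:4,r4:7
  c5: issue MUL r2<-Mul2  regs: r0:5,r1:Mul1,r2:Mul2,r3:4,r4:7
  c6: CDB Add3=2; issue SUB r1<-Add1  regs: r0:5,r1:Add1,r2:Mul2,r3:4,r4:7
  c7: CDB Add2=1; issue SUB r1<-Add2  regs: r0:5,r1:Add2,r2:Mul2,r3:4,r4:7
  c8: stall  regs: r0:5,r1:Add2,r2:Mul2,r3:4,r4:7
  c9: stall  regs: r0:5,r1:Add2,r2:Mul2,r3:4,r4:7
  c10: stall  regs: r0:5,r1:Add2,r2:Mul2,r3:4,r4:7
  c11: CDB Mul1=14; issue MUL r4<-Mul1  regs: r0:5,r1:Add2,r2:Mul2,r3:4,r4:Mul1
  c12: CDB Mul2=5; issue MUL r0<-Mul2  regs: r0:Mul2,r1:Add2,r2:5,r3:4,r4:Mul1
  c13: -  regs: r0:Mul2,r1:Add2,r2:5,r3:4,r4:Mul1
  c14: -  regs: r0:Mul2,r1:Add2,r2:5,r3:4,r4:Mul1
  c15: CDB Add1=-2  regs: r0:Mul2,r1:Add2,r2:5,r3:4,r4:Mul1
  c16: CDB Add2=1  regs: r0:Mul2,r1:1,r2:5,r3:4,r4:Mul1
  c17: CDB Mul1=35  regs: r0:Mul2,r1:1,r2:5,r3:4,r4:35
  c18: -  regs: r0:Mul2,r1:1,r2:5,r3:4,r4:35
  c19: -  regs: r0:Mul2,r1:1,r2:5,r3:4,r4:35
  c20: -  regs: r0:Mul2,r1:1,r2:5,r3:4,r4:35
  c21: -  regs: r0:Mul2,r1:1,r2:5,r3:4,r4:35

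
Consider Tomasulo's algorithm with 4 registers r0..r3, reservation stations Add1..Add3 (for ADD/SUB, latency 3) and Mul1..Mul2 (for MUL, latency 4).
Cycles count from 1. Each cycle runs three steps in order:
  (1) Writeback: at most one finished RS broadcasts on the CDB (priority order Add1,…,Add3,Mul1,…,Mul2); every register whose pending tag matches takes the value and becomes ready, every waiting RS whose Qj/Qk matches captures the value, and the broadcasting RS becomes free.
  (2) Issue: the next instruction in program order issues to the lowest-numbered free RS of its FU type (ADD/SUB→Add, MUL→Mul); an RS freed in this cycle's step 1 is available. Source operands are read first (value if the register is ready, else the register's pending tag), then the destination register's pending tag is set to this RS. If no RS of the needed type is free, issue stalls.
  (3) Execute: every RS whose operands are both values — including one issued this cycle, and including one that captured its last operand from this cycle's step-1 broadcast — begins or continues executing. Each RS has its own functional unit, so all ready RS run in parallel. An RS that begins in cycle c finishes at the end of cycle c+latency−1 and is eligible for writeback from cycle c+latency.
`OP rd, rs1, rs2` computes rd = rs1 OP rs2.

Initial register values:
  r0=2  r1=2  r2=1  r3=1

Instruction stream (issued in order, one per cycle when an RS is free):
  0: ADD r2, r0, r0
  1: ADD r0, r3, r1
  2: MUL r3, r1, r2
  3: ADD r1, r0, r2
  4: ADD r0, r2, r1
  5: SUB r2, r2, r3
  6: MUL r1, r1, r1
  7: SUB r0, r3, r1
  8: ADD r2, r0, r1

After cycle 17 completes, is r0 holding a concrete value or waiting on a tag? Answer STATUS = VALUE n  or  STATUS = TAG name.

cycle 1: issue ADD r2<-Add1 // r0:2,r1:2,r2:Add1,r3:1
cycle 2: issue ADD r0<-Add2 // r0:Add2,r1:2,r2:Add1,r3:1
cycle 3: issue MUL r3<-Mul1 // r0:Add2,r1:2,r2:Add1,r3:Mul1
cycle 4: CDB Add1=4; issue ADD r1<-Add1 // r0:Add2,r1:Add1,r2:4,r3:Mul1
cycle 5: CDB Add2=3; issue ADD r0<-Add2 // r0:Add2,r1:Add1,r2:4,r3:Mul1
cycle 6: issue SUB r2<-Add3 // r0:Add2,r1:Add1,r2:Add3,r3:Mul1
cycle 7: issue MUL r1<-Mul2 // r0:Add2,r1:Mul2,r2:Add3,r3:Mul1
cycle 8: CDB Add1=7; issue SUB r0<-Add1 // r0:Add1,r1:Mul2,r2:Add3,r3:Mul1
cycle 9: CDB Mul1=8; stall // r0:Add1,r1:Mul2,r2:Add3,r3:8
cycle 10: stall // r0:Add1,r1:Mul2,r2:Add3,r3:8
cycle 11: CDB Add2=11; issue ADD r2<-Add2 // r0:Add1,r1:Mul2,r2:Add2,r3:8
cycle 12: CDB Add3=-4 // r0:Add1,r1:Mul2,r2:Add2,r3:8
cycle 13: CDB Mul2=49 // r0:Add1,r1:49,r2:Add2,r3:8
cycle 14: - // r0:Add1,r1:49,r2:Add2,r3:8
cycle 15: - // r0:Add1,r1:49,r2:Add2,r3:8
cycle 16: CDB Add1=-41 // r0:-41,r1:49,r2:Add2,r3:8
cycle 17: - // r0:-41,r1:49,r2:Add2,r3:8

STATUS = VALUE -41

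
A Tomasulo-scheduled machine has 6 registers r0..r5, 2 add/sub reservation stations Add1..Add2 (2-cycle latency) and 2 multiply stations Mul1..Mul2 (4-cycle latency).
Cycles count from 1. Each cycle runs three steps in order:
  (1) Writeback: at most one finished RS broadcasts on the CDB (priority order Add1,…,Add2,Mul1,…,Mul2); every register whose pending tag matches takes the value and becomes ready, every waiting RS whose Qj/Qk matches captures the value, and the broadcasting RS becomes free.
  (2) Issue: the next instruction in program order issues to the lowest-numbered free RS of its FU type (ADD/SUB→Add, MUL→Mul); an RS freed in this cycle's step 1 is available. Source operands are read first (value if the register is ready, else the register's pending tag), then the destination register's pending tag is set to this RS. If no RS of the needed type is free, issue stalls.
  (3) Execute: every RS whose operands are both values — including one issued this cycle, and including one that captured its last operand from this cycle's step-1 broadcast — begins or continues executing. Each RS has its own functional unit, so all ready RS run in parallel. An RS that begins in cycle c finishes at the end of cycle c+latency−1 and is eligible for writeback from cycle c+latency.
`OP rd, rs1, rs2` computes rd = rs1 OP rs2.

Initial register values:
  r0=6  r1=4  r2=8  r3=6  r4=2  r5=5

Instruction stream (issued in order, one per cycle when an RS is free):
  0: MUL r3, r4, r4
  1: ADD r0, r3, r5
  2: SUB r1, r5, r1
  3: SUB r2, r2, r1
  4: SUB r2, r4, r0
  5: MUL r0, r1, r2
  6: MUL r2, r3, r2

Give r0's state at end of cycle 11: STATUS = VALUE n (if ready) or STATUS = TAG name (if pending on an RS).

cycle 1: issue MUL r3<-Mul1 // r0:6,r1:4,r2:8,r3:Mul1,r4:2,r5:5
cycle 2: issue ADD r0<-Add1 // r0:Add1,r1:4,r2:8,r3:Mul1,r4:2,r5:5
cycle 3: issue SUB r1<-Add2 // r0:Add1,r1:Add2,r2:8,r3:Mul1,r4:2,r5:5
cycle 4: stall // r0:Add1,r1:Add2,r2:8,r3:Mul1,r4:2,r5:5
cycle 5: CDB Add2=1; issue SUB r2<-Add2 // r0:Add1,r1:1,r2:Add2,r3:Mul1,r4:2,r5:5
cycle 6: CDB Mul1=4; stall // r0:Add1,r1:1,r2:Add2,r3:4,r4:2,r5:5
cycle 7: CDB Add2=7; issue SUB r2<-Add2 // r0:Add1,r1:1,r2:Add2,r3:4,r4:2,r5:5
cycle 8: CDB Add1=9; issue MUL r0<-Mul1 // r0:Mul1,r1:1,r2:Add2,r3:4,r4:2,r5:5
cycle 9: issue MUL r2<-Mul2 // r0:Mul1,r1:1,r2:Mul2,r3:4,r4:2,r5:5
cycle 10: CDB Add2=-7 // r0:Mul1,r1:1,r2:Mul2,r3:4,r4:2,r5:5
cycle 11: - // r0:Mul1,r1:1,r2:Mul2,r3:4,r4:2,r5:5

STATUS = TAG Mul1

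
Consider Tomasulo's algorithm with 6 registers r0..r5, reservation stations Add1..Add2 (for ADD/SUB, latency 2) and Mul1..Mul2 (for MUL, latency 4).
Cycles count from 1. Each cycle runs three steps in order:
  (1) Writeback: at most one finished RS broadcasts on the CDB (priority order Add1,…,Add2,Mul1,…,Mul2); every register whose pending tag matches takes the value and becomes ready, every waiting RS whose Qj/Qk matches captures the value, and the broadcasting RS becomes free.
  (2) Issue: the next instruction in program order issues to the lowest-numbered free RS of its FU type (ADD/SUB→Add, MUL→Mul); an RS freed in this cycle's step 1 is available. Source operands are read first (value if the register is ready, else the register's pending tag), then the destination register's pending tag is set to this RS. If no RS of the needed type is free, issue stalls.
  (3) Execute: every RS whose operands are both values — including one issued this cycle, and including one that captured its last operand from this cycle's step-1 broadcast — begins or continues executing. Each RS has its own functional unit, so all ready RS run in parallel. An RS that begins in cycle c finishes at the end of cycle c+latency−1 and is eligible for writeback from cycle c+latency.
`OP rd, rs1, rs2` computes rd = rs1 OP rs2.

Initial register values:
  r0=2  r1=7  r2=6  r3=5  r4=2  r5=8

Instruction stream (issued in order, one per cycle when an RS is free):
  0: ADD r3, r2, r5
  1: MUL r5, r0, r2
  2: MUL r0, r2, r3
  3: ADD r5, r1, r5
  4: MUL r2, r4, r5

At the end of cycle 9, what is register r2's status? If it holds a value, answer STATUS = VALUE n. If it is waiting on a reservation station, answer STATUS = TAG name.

c1: issue ADD r3<-Add1 | r0:2,r1:7,r2:6,r3:Add1,r4:2,r5:8
c2: issue MUL r5<-Mul1 | r0:2,r1:7,r2:6,r3:Add1,r4:2,r5:Mul1
c3: CDB Add1=14; issue MUL r0<-Mul2 | r0:Mul2,r1:7,r2:6,r3:14,r4:2,r5:Mul1
c4: issue ADD r5<-Add1 | r0:Mul2,r1:7,r2:6,r3:14,r4:2,r5:Add1
c5: stall | r0:Mul2,r1:7,r2:6,r3:14,r4:2,r5:Add1
c6: CDB Mul1=12; issue MUL r2<-Mul1 | r0:Mul2,r1:7,r2:Mul1,r3:14,r4:2,r5:Add1
c7: CDB Mul2=84 | r0:84,r1:7,r2:Mul1,r3:14,r4:2,r5:Add1
c8: CDB Add1=19 | r0:84,r1:7,r2:Mul1,r3:14,r4:2,r5:19
c9: - | r0:84,r1:7,r2:Mul1,r3:14,r4:2,r5:19

STATUS = TAG Mul1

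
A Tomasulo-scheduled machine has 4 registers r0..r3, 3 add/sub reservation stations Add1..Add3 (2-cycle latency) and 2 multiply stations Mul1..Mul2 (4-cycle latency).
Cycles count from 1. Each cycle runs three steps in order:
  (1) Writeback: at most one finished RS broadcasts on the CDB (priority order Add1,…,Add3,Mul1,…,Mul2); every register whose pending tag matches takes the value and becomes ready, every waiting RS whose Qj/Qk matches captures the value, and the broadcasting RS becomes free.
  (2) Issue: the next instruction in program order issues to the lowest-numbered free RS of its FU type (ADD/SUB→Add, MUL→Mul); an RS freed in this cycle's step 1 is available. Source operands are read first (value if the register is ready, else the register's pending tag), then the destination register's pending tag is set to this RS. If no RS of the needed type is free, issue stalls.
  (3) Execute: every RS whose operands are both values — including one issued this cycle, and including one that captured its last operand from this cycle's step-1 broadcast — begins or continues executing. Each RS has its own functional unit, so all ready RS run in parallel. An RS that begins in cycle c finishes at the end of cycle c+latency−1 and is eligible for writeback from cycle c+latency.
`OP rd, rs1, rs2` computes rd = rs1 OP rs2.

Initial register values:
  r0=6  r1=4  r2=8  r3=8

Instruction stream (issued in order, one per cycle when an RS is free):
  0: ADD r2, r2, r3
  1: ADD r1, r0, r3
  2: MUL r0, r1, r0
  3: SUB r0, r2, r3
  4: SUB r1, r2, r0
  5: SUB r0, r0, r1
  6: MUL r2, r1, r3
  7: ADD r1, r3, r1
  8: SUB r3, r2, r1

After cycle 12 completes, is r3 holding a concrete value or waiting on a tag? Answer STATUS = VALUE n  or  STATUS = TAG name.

cycle 1: issue ADD r2<-Add1 // r0:6,r1:4,r2:Add1,r3:8
cycle 2: issue ADD r1<-Add2 // r0:6,r1:Add2,r2:Add1,r3:8
cycle 3: CDB Add1=16; issue MUL r0<-Mul1 // r0:Mul1,r1:Add2,r2:16,r3:8
cycle 4: CDB Add2=14; issue SUB r0<-Add1 // r0:Add1,r1:14,r2:16,r3:8
cycle 5: issue SUB r1<-Add2 // r0:Add1,r1:Add2,r2:16,r3:8
cycle 6: CDB Add1=8; issue SUB r0<-Add1 // r0:Add1,r1:Add2,r2:16,r3:8
cycle 7: issue MUL r2<-Mul2 // r0:Add1,r1:Add2,r2:Mul2,r3:8
cycle 8: CDB Add2=8; issue ADD r1<-Add2 // r0:Add1,r1:Add2,r2:Mul2,r3:8
cycle 9: CDB Mul1=84; issue SUB r3<-Add3 // r0:Add1,r1:Add2,r2:Mul2,r3:Add3
cycle 10: CDB Add1=0 // r0:0,r1:Add2,r2:Mul2,r3:Add3
cycle 11: CDB Add2=16 // r0:0,r1:16,r2:Mul2,r3:Add3
cycle 12: CDB Mul2=64 // r0:0,r1:16,r2:64,r3:Add3

STATUS = TAG Add3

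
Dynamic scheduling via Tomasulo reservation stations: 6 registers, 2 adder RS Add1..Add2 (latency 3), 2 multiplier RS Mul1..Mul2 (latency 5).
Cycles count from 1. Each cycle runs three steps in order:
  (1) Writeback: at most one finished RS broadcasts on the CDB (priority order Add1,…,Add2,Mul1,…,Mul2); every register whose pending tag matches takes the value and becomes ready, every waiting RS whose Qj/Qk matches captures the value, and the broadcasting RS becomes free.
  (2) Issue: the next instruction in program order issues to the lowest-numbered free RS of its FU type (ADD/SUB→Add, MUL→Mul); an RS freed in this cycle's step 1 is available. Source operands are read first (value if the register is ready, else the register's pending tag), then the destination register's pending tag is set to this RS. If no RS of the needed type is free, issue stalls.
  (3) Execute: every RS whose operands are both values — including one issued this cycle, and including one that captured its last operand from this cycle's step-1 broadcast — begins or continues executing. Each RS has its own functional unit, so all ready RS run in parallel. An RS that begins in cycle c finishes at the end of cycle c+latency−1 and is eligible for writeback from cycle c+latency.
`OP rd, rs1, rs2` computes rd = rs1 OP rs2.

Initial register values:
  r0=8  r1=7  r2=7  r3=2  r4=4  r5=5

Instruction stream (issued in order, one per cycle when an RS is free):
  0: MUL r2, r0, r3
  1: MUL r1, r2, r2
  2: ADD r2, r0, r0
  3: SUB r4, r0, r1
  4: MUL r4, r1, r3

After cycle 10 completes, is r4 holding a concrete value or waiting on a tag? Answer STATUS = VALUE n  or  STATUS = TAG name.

cycle 1: issue MUL r2<-Mul1 // r0:8,r1:7,r2:Mul1,r3:2,r4:4,r5:5
cycle 2: issue MUL r1<-Mul2 // r0:8,r1:Mul2,r2:Mul1,r3:2,r4:4,r5:5
cycle 3: issue ADD r2<-Add1 // r0:8,r1:Mul2,r2:Add1,r3:2,r4:4,r5:5
cycle 4: issue SUB r4<-Add2 // r0:8,r1:Mul2,r2:Add1,r3:2,r4:Add2,r5:5
cycle 5: stall // r0:8,r1:Mul2,r2:Add1,r3:2,r4:Add2,r5:5
cycle 6: CDB Add1=16; stall // r0:8,r1:Mul2,r2:16,r3:2,r4:Add2,r5:5
cycle 7: CDB Mul1=16; issue MUL r4<-Mul1 // r0:8,r1:Mul2,r2:16,r3:2,r4:Mul1,r5:5
cycle 8: - // r0:8,r1:Mul2,r2:16,r3:2,r4:Mul1,r5:5
cycle 9: - // r0:8,r1:Mul2,r2:16,r3:2,r4:Mul1,r5:5
cycle 10: - // r0:8,r1:Mul2,r2:16,r3:2,r4:Mul1,r5:5

STATUS = TAG Mul1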